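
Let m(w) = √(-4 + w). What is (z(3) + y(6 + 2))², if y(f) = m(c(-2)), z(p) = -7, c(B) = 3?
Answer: (7 - I)² ≈ 48.0 - 14.0*I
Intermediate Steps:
y(f) = I (y(f) = √(-4 + 3) = √(-1) = I)
(z(3) + y(6 + 2))² = (-7 + I)²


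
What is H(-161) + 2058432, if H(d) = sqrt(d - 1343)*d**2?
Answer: 2058432 + 103684*I*sqrt(94) ≈ 2.0584e+6 + 1.0053e+6*I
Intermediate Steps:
H(d) = d**2*sqrt(-1343 + d) (H(d) = sqrt(-1343 + d)*d**2 = d**2*sqrt(-1343 + d))
H(-161) + 2058432 = (-161)**2*sqrt(-1343 - 161) + 2058432 = 25921*sqrt(-1504) + 2058432 = 25921*(4*I*sqrt(94)) + 2058432 = 103684*I*sqrt(94) + 2058432 = 2058432 + 103684*I*sqrt(94)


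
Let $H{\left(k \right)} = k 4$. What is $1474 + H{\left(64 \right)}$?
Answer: $1730$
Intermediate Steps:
$H{\left(k \right)} = 4 k$
$1474 + H{\left(64 \right)} = 1474 + 4 \cdot 64 = 1474 + 256 = 1730$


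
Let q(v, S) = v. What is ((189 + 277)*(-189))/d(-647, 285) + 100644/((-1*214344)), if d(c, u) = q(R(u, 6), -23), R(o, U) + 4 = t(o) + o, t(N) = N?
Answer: -788962415/5054946 ≈ -156.08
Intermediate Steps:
R(o, U) = -4 + 2*o (R(o, U) = -4 + (o + o) = -4 + 2*o)
d(c, u) = -4 + 2*u
((189 + 277)*(-189))/d(-647, 285) + 100644/((-1*214344)) = ((189 + 277)*(-189))/(-4 + 2*285) + 100644/((-1*214344)) = (466*(-189))/(-4 + 570) + 100644/(-214344) = -88074/566 + 100644*(-1/214344) = -88074*1/566 - 8387/17862 = -44037/283 - 8387/17862 = -788962415/5054946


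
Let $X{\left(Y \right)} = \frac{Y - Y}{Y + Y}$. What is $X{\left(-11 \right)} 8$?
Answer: $0$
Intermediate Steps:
$X{\left(Y \right)} = 0$ ($X{\left(Y \right)} = \frac{0}{2 Y} = 0 \frac{1}{2 Y} = 0$)
$X{\left(-11 \right)} 8 = 0 \cdot 8 = 0$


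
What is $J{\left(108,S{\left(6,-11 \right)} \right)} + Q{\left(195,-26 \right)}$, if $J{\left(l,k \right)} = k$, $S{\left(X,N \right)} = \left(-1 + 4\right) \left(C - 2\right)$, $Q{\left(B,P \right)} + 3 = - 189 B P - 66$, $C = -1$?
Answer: $958152$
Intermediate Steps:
$Q{\left(B,P \right)} = -69 - 189 B P$ ($Q{\left(B,P \right)} = -3 + \left(- 189 B P - 66\right) = -3 - \left(66 + 189 B P\right) = -69 - 189 B P$)
$S{\left(X,N \right)} = -9$ ($S{\left(X,N \right)} = \left(-1 + 4\right) \left(-1 - 2\right) = 3 \left(-3\right) = -9$)
$J{\left(108,S{\left(6,-11 \right)} \right)} + Q{\left(195,-26 \right)} = -9 - \left(69 + 36855 \left(-26\right)\right) = -9 + \left(-69 + 958230\right) = -9 + 958161 = 958152$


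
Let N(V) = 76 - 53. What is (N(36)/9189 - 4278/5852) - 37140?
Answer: -998603287933/26887014 ≈ -37141.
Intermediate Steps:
N(V) = 23
(N(36)/9189 - 4278/5852) - 37140 = (23/9189 - 4278/5852) - 37140 = (23*(1/9189) - 4278*1/5852) - 37140 = (23/9189 - 2139/2926) - 37140 = -19587973/26887014 - 37140 = -998603287933/26887014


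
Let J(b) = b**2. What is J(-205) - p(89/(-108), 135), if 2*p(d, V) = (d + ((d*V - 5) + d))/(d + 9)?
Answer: 74228883/1766 ≈ 42032.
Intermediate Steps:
p(d, V) = (-5 + 2*d + V*d)/(2*(9 + d)) (p(d, V) = ((d + ((d*V - 5) + d))/(d + 9))/2 = ((d + ((V*d - 5) + d))/(9 + d))/2 = ((d + ((-5 + V*d) + d))/(9 + d))/2 = ((d + (-5 + d + V*d))/(9 + d))/2 = ((-5 + 2*d + V*d)/(9 + d))/2 = (-5 + 2*d + V*d)/(2*(9 + d)))
J(-205) - p(89/(-108), 135) = (-205)**2 - (-5 + 2*(89/(-108)) + 135*(89/(-108)))/(2*(9 + 89/(-108))) = 42025 - (-5 + 2*(89*(-1/108)) + 135*(89*(-1/108)))/(2*(9 + 89*(-1/108))) = 42025 - (-5 + 2*(-89/108) + 135*(-89/108))/(2*(9 - 89/108)) = 42025 - (-5 - 89/54 - 445/4)/(2*883/108) = 42025 - 108*(-12733)/(2*883*108) = 42025 - 1*(-12733/1766) = 42025 + 12733/1766 = 74228883/1766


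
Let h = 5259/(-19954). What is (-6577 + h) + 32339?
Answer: 514049689/19954 ≈ 25762.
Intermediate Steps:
h = -5259/19954 (h = 5259*(-1/19954) = -5259/19954 ≈ -0.26356)
(-6577 + h) + 32339 = (-6577 - 5259/19954) + 32339 = -131242717/19954 + 32339 = 514049689/19954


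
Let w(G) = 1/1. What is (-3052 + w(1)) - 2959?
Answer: -6010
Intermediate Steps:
w(G) = 1
(-3052 + w(1)) - 2959 = (-3052 + 1) - 2959 = -3051 - 2959 = -6010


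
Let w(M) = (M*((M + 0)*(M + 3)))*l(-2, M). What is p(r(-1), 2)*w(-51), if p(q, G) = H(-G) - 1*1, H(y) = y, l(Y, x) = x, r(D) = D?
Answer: -19101744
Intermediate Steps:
p(q, G) = -1 - G (p(q, G) = -G - 1*1 = -G - 1 = -1 - G)
w(M) = M³*(3 + M) (w(M) = (M*((M + 0)*(M + 3)))*M = (M*(M*(3 + M)))*M = (M²*(3 + M))*M = M³*(3 + M))
p(r(-1), 2)*w(-51) = (-1 - 1*2)*((-51)³*(3 - 51)) = (-1 - 2)*(-132651*(-48)) = -3*6367248 = -19101744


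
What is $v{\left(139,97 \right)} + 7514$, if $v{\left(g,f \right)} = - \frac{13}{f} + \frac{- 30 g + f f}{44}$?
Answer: $\frac{32577363}{4268} \approx 7632.9$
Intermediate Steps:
$v{\left(g,f \right)} = - \frac{13}{f} - \frac{15 g}{22} + \frac{f^{2}}{44}$ ($v{\left(g,f \right)} = - \frac{13}{f} + \left(- 30 g + f^{2}\right) \frac{1}{44} = - \frac{13}{f} + \left(f^{2} - 30 g\right) \frac{1}{44} = - \frac{13}{f} + \left(- \frac{15 g}{22} + \frac{f^{2}}{44}\right) = - \frac{13}{f} - \frac{15 g}{22} + \frac{f^{2}}{44}$)
$v{\left(139,97 \right)} + 7514 = \frac{-572 + 97 \left(97^{2} - 4170\right)}{44 \cdot 97} + 7514 = \frac{1}{44} \cdot \frac{1}{97} \left(-572 + 97 \left(9409 - 4170\right)\right) + 7514 = \frac{1}{44} \cdot \frac{1}{97} \left(-572 + 97 \cdot 5239\right) + 7514 = \frac{1}{44} \cdot \frac{1}{97} \left(-572 + 508183\right) + 7514 = \frac{1}{44} \cdot \frac{1}{97} \cdot 507611 + 7514 = \frac{507611}{4268} + 7514 = \frac{32577363}{4268}$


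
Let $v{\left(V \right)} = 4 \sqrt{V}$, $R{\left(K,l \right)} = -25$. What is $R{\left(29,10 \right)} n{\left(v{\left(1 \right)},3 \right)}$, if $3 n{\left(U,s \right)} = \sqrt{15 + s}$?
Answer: $- 25 \sqrt{2} \approx -35.355$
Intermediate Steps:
$n{\left(U,s \right)} = \frac{\sqrt{15 + s}}{3}$
$R{\left(29,10 \right)} n{\left(v{\left(1 \right)},3 \right)} = - 25 \frac{\sqrt{15 + 3}}{3} = - 25 \frac{\sqrt{18}}{3} = - 25 \frac{3 \sqrt{2}}{3} = - 25 \sqrt{2}$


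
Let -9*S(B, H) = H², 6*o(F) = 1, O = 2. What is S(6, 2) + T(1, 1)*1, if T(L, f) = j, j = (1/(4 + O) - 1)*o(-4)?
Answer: -7/12 ≈ -0.58333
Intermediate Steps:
o(F) = ⅙ (o(F) = (⅙)*1 = ⅙)
j = -5/36 (j = (1/(4 + 2) - 1)*(⅙) = (1/6 - 1)*(⅙) = (⅙ - 1)*(⅙) = -⅚*⅙ = -5/36 ≈ -0.13889)
T(L, f) = -5/36
S(B, H) = -H²/9
S(6, 2) + T(1, 1)*1 = -⅑*2² - 5/36*1 = -⅑*4 - 5/36 = -4/9 - 5/36 = -7/12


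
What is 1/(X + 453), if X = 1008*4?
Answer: 1/4485 ≈ 0.00022297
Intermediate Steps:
X = 4032
1/(X + 453) = 1/(4032 + 453) = 1/4485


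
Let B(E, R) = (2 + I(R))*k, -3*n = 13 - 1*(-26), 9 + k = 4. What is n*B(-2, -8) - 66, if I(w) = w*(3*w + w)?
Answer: 16704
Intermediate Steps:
k = -5 (k = -9 + 4 = -5)
I(w) = 4*w² (I(w) = w*(4*w) = 4*w²)
n = -13 (n = -(13 - 1*(-26))/3 = -(13 + 26)/3 = -⅓*39 = -13)
B(E, R) = -10 - 20*R² (B(E, R) = (2 + 4*R²)*(-5) = -10 - 20*R²)
n*B(-2, -8) - 66 = -13*(-10 - 20*(-8)²) - 66 = -13*(-10 - 20*64) - 66 = -13*(-10 - 1280) - 66 = -13*(-1290) - 66 = 16770 - 66 = 16704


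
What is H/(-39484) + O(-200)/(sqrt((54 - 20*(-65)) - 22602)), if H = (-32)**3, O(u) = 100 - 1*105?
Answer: 8192/9871 + 5*I*sqrt(83)/1328 ≈ 0.82991 + 0.034301*I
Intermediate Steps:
O(u) = -5 (O(u) = 100 - 105 = -5)
H = -32768
H/(-39484) + O(-200)/(sqrt((54 - 20*(-65)) - 22602)) = -32768/(-39484) - 5/sqrt((54 - 20*(-65)) - 22602) = -32768*(-1/39484) - 5/sqrt((54 + 1300) - 22602) = 8192/9871 - 5/sqrt(1354 - 22602) = 8192/9871 - 5*(-I*sqrt(83)/1328) = 8192/9871 - (-5)*I*sqrt(83)/1328 = 8192/9871 + 5*I*sqrt(83)/1328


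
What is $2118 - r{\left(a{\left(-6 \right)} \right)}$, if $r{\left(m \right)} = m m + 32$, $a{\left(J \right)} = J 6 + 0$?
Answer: $790$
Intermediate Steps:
$a{\left(J \right)} = 6 J$ ($a{\left(J \right)} = 6 J + 0 = 6 J$)
$r{\left(m \right)} = 32 + m^{2}$ ($r{\left(m \right)} = m^{2} + 32 = 32 + m^{2}$)
$2118 - r{\left(a{\left(-6 \right)} \right)} = 2118 - \left(32 + \left(6 \left(-6\right)\right)^{2}\right) = 2118 - \left(32 + \left(-36\right)^{2}\right) = 2118 - \left(32 + 1296\right) = 2118 - 1328 = 790$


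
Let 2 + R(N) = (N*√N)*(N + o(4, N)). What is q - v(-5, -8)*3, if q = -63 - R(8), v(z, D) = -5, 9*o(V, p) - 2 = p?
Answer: -46 - 1312*√2/9 ≈ -252.16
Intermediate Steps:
o(V, p) = 2/9 + p/9
R(N) = -2 + N^(3/2)*(2/9 + 10*N/9) (R(N) = -2 + (N*√N)*(N + (2/9 + N/9)) = -2 + N^(3/2)*(2/9 + 10*N/9))
q = -61 - 1312*√2/9 (q = -63 - (-2 + 2*8^(3/2)/9 + 10*8^(5/2)/9) = -63 - (-2 + 2*(16*√2)/9 + 10*(128*√2)/9) = -63 - (-2 + 32*√2/9 + 1280*√2/9) = -63 - (-2 + 1312*√2/9) = -63 + (2 - 1312*√2/9) = -61 - 1312*√2/9 ≈ -267.16)
q - v(-5, -8)*3 = (-61 - 1312*√2/9) - 1*(-5)*3 = (-61 - 1312*√2/9) + 5*3 = (-61 - 1312*√2/9) + 15 = -46 - 1312*√2/9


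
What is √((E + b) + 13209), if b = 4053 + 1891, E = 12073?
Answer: √31226 ≈ 176.71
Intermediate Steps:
b = 5944
√((E + b) + 13209) = √((12073 + 5944) + 13209) = √(18017 + 13209) = √31226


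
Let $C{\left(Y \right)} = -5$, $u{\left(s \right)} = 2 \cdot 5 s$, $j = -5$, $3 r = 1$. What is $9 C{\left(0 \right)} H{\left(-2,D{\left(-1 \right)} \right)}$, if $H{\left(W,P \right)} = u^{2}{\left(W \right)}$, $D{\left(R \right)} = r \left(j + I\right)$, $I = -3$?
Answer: $-18000$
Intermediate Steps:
$r = \frac{1}{3}$ ($r = \frac{1}{3} \cdot 1 = \frac{1}{3} \approx 0.33333$)
$D{\left(R \right)} = - \frac{8}{3}$ ($D{\left(R \right)} = \frac{-5 - 3}{3} = \frac{1}{3} \left(-8\right) = - \frac{8}{3}$)
$u{\left(s \right)} = 10 s$
$H{\left(W,P \right)} = 100 W^{2}$ ($H{\left(W,P \right)} = \left(10 W\right)^{2} = 100 W^{2}$)
$9 C{\left(0 \right)} H{\left(-2,D{\left(-1 \right)} \right)} = 9 \left(-5\right) 100 \left(-2\right)^{2} = - 45 \cdot 100 \cdot 4 = \left(-45\right) 400 = -18000$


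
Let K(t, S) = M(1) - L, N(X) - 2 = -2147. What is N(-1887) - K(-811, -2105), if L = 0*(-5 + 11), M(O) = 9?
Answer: -2154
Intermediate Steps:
N(X) = -2145 (N(X) = 2 - 2147 = -2145)
L = 0 (L = 0*6 = 0)
K(t, S) = 9 (K(t, S) = 9 - 1*0 = 9 + 0 = 9)
N(-1887) - K(-811, -2105) = -2145 - 1*9 = -2145 - 9 = -2154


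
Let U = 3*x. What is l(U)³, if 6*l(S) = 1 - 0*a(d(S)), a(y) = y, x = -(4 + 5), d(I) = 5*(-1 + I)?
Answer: 1/216 ≈ 0.0046296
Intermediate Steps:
d(I) = -5 + 5*I
x = -9 (x = -1*9 = -9)
U = -27 (U = 3*(-9) = -27)
l(S) = ⅙ (l(S) = (1 - 0*(-5 + 5*S))/6 = (1 - 1*0)/6 = (1 + 0)/6 = (⅙)*1 = ⅙)
l(U)³ = (⅙)³ = 1/216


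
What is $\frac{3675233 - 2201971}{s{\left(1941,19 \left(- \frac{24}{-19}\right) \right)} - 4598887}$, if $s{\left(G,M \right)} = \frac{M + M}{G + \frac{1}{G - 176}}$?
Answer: $- \frac{2523599097446}{7877585263211} \approx -0.32035$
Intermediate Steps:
$s{\left(G,M \right)} = \frac{2 M}{G + \frac{1}{-176 + G}}$
$\frac{3675233 - 2201971}{s{\left(1941,19 \left(- \frac{24}{-19}\right) \right)} - 4598887} = \frac{3675233 - 2201971}{\frac{2 \cdot 19 \left(- \frac{24}{-19}\right) \left(-176 + 1941\right)}{1 + 1941^{2} - 341616} - 4598887} = \frac{1473262}{2 \cdot 19 \left(\left(-24\right) \left(- \frac{1}{19}\right)\right) \frac{1}{1 + 3767481 - 341616} \cdot 1765 - 4598887} = \frac{1473262}{2 \cdot 19 \cdot \frac{24}{19} \cdot \frac{1}{3425866} \cdot 1765 - 4598887} = \frac{1473262}{2 \cdot 24 \cdot \frac{1}{3425866} \cdot 1765 - 4598887} = \frac{1473262}{\frac{42360}{1712933} - 4598887} = \frac{1473262}{- \frac{7877585263211}{1712933}} = 1473262 \left(- \frac{1712933}{7877585263211}\right) = - \frac{2523599097446}{7877585263211}$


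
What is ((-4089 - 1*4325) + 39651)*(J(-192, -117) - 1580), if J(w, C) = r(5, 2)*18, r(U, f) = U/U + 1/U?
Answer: -243398704/5 ≈ -4.8680e+7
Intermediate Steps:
r(U, f) = 1 + 1/U
J(w, C) = 108/5 (J(w, C) = ((1 + 5)/5)*18 = ((⅕)*6)*18 = (6/5)*18 = 108/5)
((-4089 - 1*4325) + 39651)*(J(-192, -117) - 1580) = ((-4089 - 1*4325) + 39651)*(108/5 - 1580) = ((-4089 - 4325) + 39651)*(-7792/5) = (-8414 + 39651)*(-7792/5) = 31237*(-7792/5) = -243398704/5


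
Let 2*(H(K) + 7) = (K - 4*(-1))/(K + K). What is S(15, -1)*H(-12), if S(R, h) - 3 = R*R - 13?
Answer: -8815/6 ≈ -1469.2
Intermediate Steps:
S(R, h) = -10 + R² (S(R, h) = 3 + (R*R - 13) = 3 + (R² - 13) = 3 + (-13 + R²) = -10 + R²)
H(K) = -7 + (4 + K)/(4*K) (H(K) = -7 + ((K - 4*(-1))/(K + K))/2 = -7 + ((K + 4)/((2*K)))/2 = -7 + ((4 + K)*(1/(2*K)))/2 = -7 + ((4 + K)/(2*K))/2 = -7 + (4 + K)/(4*K))
S(15, -1)*H(-12) = (-10 + 15²)*(-27/4 + 1/(-12)) = (-10 + 225)*(-27/4 - 1/12) = 215*(-41/6) = -8815/6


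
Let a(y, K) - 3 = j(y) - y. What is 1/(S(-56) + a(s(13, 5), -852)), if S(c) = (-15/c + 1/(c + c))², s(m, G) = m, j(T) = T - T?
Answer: -12544/124599 ≈ -0.10067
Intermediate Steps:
j(T) = 0
a(y, K) = 3 - y (a(y, K) = 3 + (0 - y) = 3 - y)
S(c) = 841/(4*c²) (S(c) = (-15/c + 1/(2*c))² = (-29/(2*c))² = 841/(4*c²))
1/(S(-56) + a(s(13, 5), -852)) = 1/((841/4)/(-56)² + (3 - 1*13)) = 1/((841/4)*(1/3136) + (3 - 13)) = 1/(841/12544 - 10) = 1/(-124599/12544) = -12544/124599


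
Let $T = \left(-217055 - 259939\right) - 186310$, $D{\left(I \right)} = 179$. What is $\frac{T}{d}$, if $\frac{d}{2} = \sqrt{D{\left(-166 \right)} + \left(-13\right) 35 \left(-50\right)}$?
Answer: $- \frac{331652 \sqrt{22929}}{22929} \approx -2190.2$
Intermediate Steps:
$T = -663304$ ($T = -476994 - 186310 = -663304$)
$d = 2 \sqrt{22929}$ ($d = 2 \sqrt{179 + \left(-13\right) 35 \left(-50\right)} = 2 \sqrt{179 - -22750} = 2 \sqrt{179 + 22750} = 2 \sqrt{22929} \approx 302.85$)
$\frac{T}{d} = - \frac{663304}{2 \sqrt{22929}} = - 663304 \frac{\sqrt{22929}}{45858} = - \frac{331652 \sqrt{22929}}{22929}$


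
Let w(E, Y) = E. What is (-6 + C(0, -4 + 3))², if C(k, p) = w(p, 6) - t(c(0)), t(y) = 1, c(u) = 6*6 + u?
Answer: 64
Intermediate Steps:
c(u) = 36 + u
C(k, p) = -1 + p (C(k, p) = p - 1*1 = p - 1 = -1 + p)
(-6 + C(0, -4 + 3))² = (-6 + (-1 + (-4 + 3)))² = (-6 + (-1 - 1))² = (-6 - 2)² = (-8)² = 64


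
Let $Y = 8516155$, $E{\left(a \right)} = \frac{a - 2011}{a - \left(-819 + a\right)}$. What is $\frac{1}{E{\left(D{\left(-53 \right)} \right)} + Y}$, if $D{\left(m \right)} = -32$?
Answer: $\frac{91}{774969878} \approx 1.1742 \cdot 10^{-7}$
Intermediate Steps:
$E{\left(a \right)} = - \frac{2011}{819} + \frac{a}{819}$ ($E{\left(a \right)} = \frac{-2011 + a}{819} = \left(-2011 + a\right) \frac{1}{819} = - \frac{2011}{819} + \frac{a}{819}$)
$\frac{1}{E{\left(D{\left(-53 \right)} \right)} + Y} = \frac{1}{\left(- \frac{2011}{819} + \frac{1}{819} \left(-32\right)\right) + 8516155} = \frac{1}{\left(- \frac{2011}{819} - \frac{32}{819}\right) + 8516155} = \frac{1}{- \frac{227}{91} + 8516155} = \frac{1}{\frac{774969878}{91}} = \frac{91}{774969878}$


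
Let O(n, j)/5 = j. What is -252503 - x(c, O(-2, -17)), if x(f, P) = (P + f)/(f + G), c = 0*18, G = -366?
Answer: -92416183/366 ≈ -2.5250e+5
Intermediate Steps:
O(n, j) = 5*j
c = 0
x(f, P) = (P + f)/(-366 + f) (x(f, P) = (P + f)/(f - 366) = (P + f)/(-366 + f))
-252503 - x(c, O(-2, -17)) = -252503 - (5*(-17) + 0)/(-366 + 0) = -252503 - (-85 + 0)/(-366) = -252503 - (-1)*(-85)/366 = -252503 - 1*85/366 = -252503 - 85/366 = -92416183/366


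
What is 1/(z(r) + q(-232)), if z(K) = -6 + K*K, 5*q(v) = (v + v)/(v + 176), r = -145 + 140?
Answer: 35/723 ≈ 0.048409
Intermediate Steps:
r = -5
q(v) = 2*v/(5*(176 + v)) (q(v) = ((v + v)/(v + 176))/5 = ((2*v)/(176 + v))/5 = (2*v/(176 + v))/5 = 2*v/(5*(176 + v)))
z(K) = -6 + K²
1/(z(r) + q(-232)) = 1/((-6 + (-5)²) + (⅖)*(-232)/(176 - 232)) = 1/((-6 + 25) + (⅖)*(-232)/(-56)) = 1/(19 + (⅖)*(-232)*(-1/56)) = 1/(19 + 58/35) = 1/(723/35) = 35/723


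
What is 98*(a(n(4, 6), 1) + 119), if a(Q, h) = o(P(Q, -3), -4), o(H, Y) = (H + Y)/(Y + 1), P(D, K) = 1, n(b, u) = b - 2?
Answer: 11760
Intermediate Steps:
n(b, u) = -2 + b
o(H, Y) = (H + Y)/(1 + Y)
a(Q, h) = 1 (a(Q, h) = (1 - 4)/(1 - 4) = -3/(-3) = -⅓*(-3) = 1)
98*(a(n(4, 6), 1) + 119) = 98*(1 + 119) = 98*120 = 11760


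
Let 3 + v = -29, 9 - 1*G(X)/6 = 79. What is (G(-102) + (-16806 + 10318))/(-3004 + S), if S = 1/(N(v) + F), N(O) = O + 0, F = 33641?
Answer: 232170972/100961435 ≈ 2.2996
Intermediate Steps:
G(X) = -420 (G(X) = 54 - 6*79 = 54 - 474 = -420)
v = -32 (v = -3 - 29 = -32)
N(O) = O
S = 1/33609 (S = 1/(-32 + 33641) = 1/33609 ≈ 2.9754e-5)
(G(-102) + (-16806 + 10318))/(-3004 + S) = (-420 + (-16806 + 10318))/(-3004 + 1/33609) = (-420 - 6488)/(-100961435/33609) = -6908*(-33609/100961435) = 232170972/100961435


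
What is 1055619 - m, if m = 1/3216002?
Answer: 3394872815237/3216002 ≈ 1.0556e+6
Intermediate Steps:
m = 1/3216002 ≈ 3.1094e-7
1055619 - m = 1055619 - 1*1/3216002 = 1055619 - 1/3216002 = 3394872815237/3216002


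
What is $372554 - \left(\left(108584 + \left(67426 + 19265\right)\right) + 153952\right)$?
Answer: $23327$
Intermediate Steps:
$372554 - \left(\left(108584 + \left(67426 + 19265\right)\right) + 153952\right) = 372554 - \left(\left(108584 + 86691\right) + 153952\right) = 372554 - \left(195275 + 153952\right) = 372554 - 349227 = 23327$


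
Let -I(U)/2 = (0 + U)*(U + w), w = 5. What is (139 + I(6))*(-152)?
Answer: -1064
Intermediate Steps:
I(U) = -2*U*(5 + U) (I(U) = -2*(0 + U)*(U + 5) = -2*U*(5 + U))
(139 + I(6))*(-152) = (139 - 2*6*(5 + 6))*(-152) = (139 - 2*6*11)*(-152) = (139 - 132)*(-152) = 7*(-152) = -1064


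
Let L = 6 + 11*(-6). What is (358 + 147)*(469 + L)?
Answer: 206545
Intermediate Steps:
L = -60 (L = 6 - 66 = -60)
(358 + 147)*(469 + L) = (358 + 147)*(469 - 60) = 505*409 = 206545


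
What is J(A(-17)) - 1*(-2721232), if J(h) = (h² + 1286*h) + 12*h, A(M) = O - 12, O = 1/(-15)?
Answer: 608785891/225 ≈ 2.7057e+6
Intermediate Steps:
O = -1/15 ≈ -0.066667
A(M) = -181/15 (A(M) = -1/15 - 12 = -181/15)
J(h) = h² + 1298*h
J(A(-17)) - 1*(-2721232) = -181*(1298 - 181/15)/15 - 1*(-2721232) = -181/15*19289/15 + 2721232 = -3491309/225 + 2721232 = 608785891/225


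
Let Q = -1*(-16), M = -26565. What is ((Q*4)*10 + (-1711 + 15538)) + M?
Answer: -12098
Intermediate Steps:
Q = 16
((Q*4)*10 + (-1711 + 15538)) + M = ((16*4)*10 + (-1711 + 15538)) - 26565 = (64*10 + 13827) - 26565 = (640 + 13827) - 26565 = 14467 - 26565 = -12098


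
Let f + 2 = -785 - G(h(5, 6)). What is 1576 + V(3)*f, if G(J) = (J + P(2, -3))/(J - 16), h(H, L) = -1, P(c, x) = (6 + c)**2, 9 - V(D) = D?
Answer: -53104/17 ≈ -3123.8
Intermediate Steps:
V(D) = 9 - D
G(J) = (64 + J)/(-16 + J) (G(J) = (J + (6 + 2)**2)/(J - 16) = (J + 8**2)/(-16 + J) = (J + 64)/(-16 + J) = (64 + J)/(-16 + J))
f = -13316/17 (f = -2 + (-785 - (64 - 1)/(-16 - 1)) = -2 + (-785 - 63/(-17)) = -2 + (-785 - (-1)*63/17) = -2 + (-785 - 1*(-63/17)) = -2 + (-785 + 63/17) = -2 - 13282/17 = -13316/17 ≈ -783.29)
1576 + V(3)*f = 1576 + (9 - 1*3)*(-13316/17) = 1576 + (9 - 3)*(-13316/17) = 1576 + 6*(-13316/17) = 1576 - 79896/17 = -53104/17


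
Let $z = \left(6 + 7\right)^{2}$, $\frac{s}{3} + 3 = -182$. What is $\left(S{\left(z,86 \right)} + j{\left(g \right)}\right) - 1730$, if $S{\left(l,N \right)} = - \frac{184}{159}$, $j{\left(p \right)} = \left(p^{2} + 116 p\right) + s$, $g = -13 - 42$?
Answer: $- \frac{896944}{159} \approx -5641.2$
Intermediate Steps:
$s = -555$ ($s = -9 + 3 \left(-182\right) = -9 - 546 = -555$)
$z = 169$ ($z = 13^{2} = 169$)
$g = -55$ ($g = -13 - 42 = -55$)
$j{\left(p \right)} = -555 + p^{2} + 116 p$ ($j{\left(p \right)} = \left(p^{2} + 116 p\right) - 555 = -555 + p^{2} + 116 p$)
$S{\left(l,N \right)} = - \frac{184}{159}$ ($S{\left(l,N \right)} = \left(-184\right) \frac{1}{159} = - \frac{184}{159}$)
$\left(S{\left(z,86 \right)} + j{\left(g \right)}\right) - 1730 = \left(- \frac{184}{159} + \left(-555 + \left(-55\right)^{2} + 116 \left(-55\right)\right)\right) - 1730 = \left(- \frac{184}{159} - 3910\right) - 1730 = - \frac{621874}{159} - 1730 = - \frac{896944}{159}$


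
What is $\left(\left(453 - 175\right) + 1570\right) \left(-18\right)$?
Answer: $-33264$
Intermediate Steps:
$\left(\left(453 - 175\right) + 1570\right) \left(-18\right) = \left(278 + 1570\right) \left(-18\right) = 1848 \left(-18\right) = -33264$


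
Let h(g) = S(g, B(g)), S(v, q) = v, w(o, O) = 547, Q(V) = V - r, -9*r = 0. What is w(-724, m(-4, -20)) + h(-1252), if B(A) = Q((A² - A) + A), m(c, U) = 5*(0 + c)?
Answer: -705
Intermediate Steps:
r = 0 (r = -⅑*0 = 0)
m(c, U) = 5*c
Q(V) = V (Q(V) = V - 1*0 = V + 0 = V)
B(A) = A² (B(A) = (A² - A) + A = A²)
h(g) = g
w(-724, m(-4, -20)) + h(-1252) = 547 - 1252 = -705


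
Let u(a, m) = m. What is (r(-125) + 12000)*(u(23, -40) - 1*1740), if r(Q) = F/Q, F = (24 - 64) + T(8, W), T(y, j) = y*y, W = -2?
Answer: -533991456/25 ≈ -2.1360e+7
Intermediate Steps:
T(y, j) = y²
F = 24 (F = (24 - 64) + 8² = -40 + 64 = 24)
r(Q) = 24/Q
(r(-125) + 12000)*(u(23, -40) - 1*1740) = (24/(-125) + 12000)*(-40 - 1*1740) = (24*(-1/125) + 12000)*(-40 - 1740) = (-24/125 + 12000)*(-1780) = (1499976/125)*(-1780) = -533991456/25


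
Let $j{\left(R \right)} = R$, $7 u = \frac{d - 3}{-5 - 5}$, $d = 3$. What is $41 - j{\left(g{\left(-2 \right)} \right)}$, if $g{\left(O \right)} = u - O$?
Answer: $39$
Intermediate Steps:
$u = 0$ ($u = \frac{\left(3 - 3\right) \frac{1}{-5 - 5}}{7} = \frac{0 \frac{1}{-10}}{7} = \frac{0 \left(- \frac{1}{10}\right)}{7} = \frac{1}{7} \cdot 0 = 0$)
$g{\left(O \right)} = - O$ ($g{\left(O \right)} = 0 - O = - O$)
$41 - j{\left(g{\left(-2 \right)} \right)} = 41 - \left(-1\right) \left(-2\right) = 41 - 2 = 39$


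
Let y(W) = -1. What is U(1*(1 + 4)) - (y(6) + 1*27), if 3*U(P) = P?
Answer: -73/3 ≈ -24.333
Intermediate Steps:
U(P) = P/3
U(1*(1 + 4)) - (y(6) + 1*27) = (1*(1 + 4))/3 - (-1 + 1*27) = (1*5)/3 - (-1 + 27) = (1/3)*5 - 1*26 = 5/3 - 26 = -73/3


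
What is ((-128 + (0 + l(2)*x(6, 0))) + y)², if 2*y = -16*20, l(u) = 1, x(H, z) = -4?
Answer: 85264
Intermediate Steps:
y = -160 (y = (-16*20)/2 = (½)*(-320) = -160)
((-128 + (0 + l(2)*x(6, 0))) + y)² = ((-128 + (0 + 1*(-4))) - 160)² = ((-128 + (0 - 4)) - 160)² = ((-128 - 4) - 160)² = (-132 - 160)² = (-292)² = 85264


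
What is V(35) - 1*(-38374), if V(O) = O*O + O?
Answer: 39634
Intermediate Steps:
V(O) = O + O**2 (V(O) = O**2 + O = O + O**2)
V(35) - 1*(-38374) = 35*(1 + 35) - 1*(-38374) = 35*36 + 38374 = 1260 + 38374 = 39634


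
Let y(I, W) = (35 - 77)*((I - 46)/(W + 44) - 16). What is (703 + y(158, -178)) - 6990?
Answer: -373853/67 ≈ -5579.9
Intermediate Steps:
y(I, W) = 672 - 42*(-46 + I)/(44 + W) (y(I, W) = -42*((-46 + I)/(44 + W) - 16) = -42*(-16 + (-46 + I)/(44 + W)) = 672 - 42*(-46 + I)/(44 + W))
(703 + y(158, -178)) - 6990 = (703 + 42*(750 - 1*158 + 16*(-178))/(44 - 178)) - 6990 = (703 + 42*(750 - 158 - 2848)/(-134)) - 6990 = (703 + 42*(-1/134)*(-2256)) - 6990 = (703 + 47376/67) - 6990 = 94477/67 - 6990 = -373853/67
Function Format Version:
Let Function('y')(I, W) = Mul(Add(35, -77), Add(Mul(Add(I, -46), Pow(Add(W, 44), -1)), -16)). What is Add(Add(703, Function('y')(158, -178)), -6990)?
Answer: Rational(-373853, 67) ≈ -5579.9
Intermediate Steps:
Function('y')(I, W) = Add(672, Mul(-42, Pow(Add(44, W), -1), Add(-46, I))) (Function('y')(I, W) = Mul(-42, Add(Mul(Add(-46, I), Pow(Add(44, W), -1)), -16)) = Mul(-42, Add(Mul(Pow(Add(44, W), -1), Add(-46, I)), -16)) = Mul(-42, Add(-16, Mul(Pow(Add(44, W), -1), Add(-46, I)))) = Add(672, Mul(-42, Pow(Add(44, W), -1), Add(-46, I))))
Add(Add(703, Function('y')(158, -178)), -6990) = Add(Add(703, Mul(42, Pow(Add(44, -178), -1), Add(750, Mul(-1, 158), Mul(16, -178)))), -6990) = Add(Add(703, Mul(42, Pow(-134, -1), Add(750, -158, -2848))), -6990) = Add(Add(703, Mul(42, Rational(-1, 134), -2256)), -6990) = Add(Add(703, Rational(47376, 67)), -6990) = Add(Rational(94477, 67), -6990) = Rational(-373853, 67)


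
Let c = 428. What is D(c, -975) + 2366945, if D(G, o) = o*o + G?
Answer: 3317998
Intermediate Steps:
D(G, o) = G + o² (D(G, o) = o² + G = G + o²)
D(c, -975) + 2366945 = (428 + (-975)²) + 2366945 = (428 + 950625) + 2366945 = 951053 + 2366945 = 3317998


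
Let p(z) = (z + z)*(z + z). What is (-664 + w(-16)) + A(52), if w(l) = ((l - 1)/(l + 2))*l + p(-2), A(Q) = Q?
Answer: -4308/7 ≈ -615.43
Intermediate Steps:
p(z) = 4*z² (p(z) = (2*z)*(2*z) = 4*z²)
w(l) = 16 + l*(-1 + l)/(2 + l) (w(l) = ((l - 1)/(l + 2))*l + 4*(-2)² = ((-1 + l)/(2 + l))*l + 4*4 = ((-1 + l)/(2 + l))*l + 16 = l*(-1 + l)/(2 + l) + 16 = 16 + l*(-1 + l)/(2 + l))
(-664 + w(-16)) + A(52) = (-664 + (32 + (-16)² + 15*(-16))/(2 - 16)) + 52 = (-664 + (32 + 256 - 240)/(-14)) + 52 = (-664 - 1/14*48) + 52 = (-664 - 24/7) + 52 = -4672/7 + 52 = -4308/7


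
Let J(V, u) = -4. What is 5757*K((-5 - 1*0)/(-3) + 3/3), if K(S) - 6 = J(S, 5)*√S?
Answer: 34542 - 15352*√6 ≈ -3062.6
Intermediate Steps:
K(S) = 6 - 4*√S
5757*K((-5 - 1*0)/(-3) + 3/3) = 5757*(6 - 4*√((-5 - 1*0)/(-3) + 3/3)) = 5757*(6 - 4*√((-5 + 0)*(-⅓) + 3*(⅓))) = 5757*(6 - 4*√(-5*(-⅓) + 1)) = 5757*(6 - 4*√(5/3 + 1)) = 5757*(6 - 8*√6/3) = 34542 - 15352*√6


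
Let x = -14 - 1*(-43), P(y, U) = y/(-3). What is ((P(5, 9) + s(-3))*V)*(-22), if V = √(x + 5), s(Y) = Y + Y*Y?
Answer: -286*√34/3 ≈ -555.88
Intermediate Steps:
P(y, U) = -y/3 (P(y, U) = y*(-⅓) = -y/3)
s(Y) = Y + Y²
x = 29 (x = -14 + 43 = 29)
V = √34 (V = √(29 + 5) = √34 ≈ 5.8309)
((P(5, 9) + s(-3))*V)*(-22) = ((-⅓*5 - 3*(1 - 3))*√34)*(-22) = ((-5/3 - 3*(-2))*√34)*(-22) = ((-5/3 + 6)*√34)*(-22) = (13*√34/3)*(-22) = -286*√34/3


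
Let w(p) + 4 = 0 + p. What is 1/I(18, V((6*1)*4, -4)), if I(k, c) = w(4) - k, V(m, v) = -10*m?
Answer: -1/18 ≈ -0.055556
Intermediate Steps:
w(p) = -4 + p (w(p) = -4 + (0 + p) = -4 + p)
I(k, c) = -k (I(k, c) = (-4 + 4) - k = 0 - k = -k)
1/I(18, V((6*1)*4, -4)) = 1/(-1*18) = 1/(-18) = -1/18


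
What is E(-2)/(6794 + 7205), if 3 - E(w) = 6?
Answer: -3/13999 ≈ -0.00021430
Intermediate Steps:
E(w) = -3 (E(w) = 3 - 1*6 = 3 - 6 = -3)
E(-2)/(6794 + 7205) = -3/(6794 + 7205) = -3/13999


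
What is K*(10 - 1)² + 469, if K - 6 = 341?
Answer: 28576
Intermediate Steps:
K = 347 (K = 6 + 341 = 347)
K*(10 - 1)² + 469 = 347*(10 - 1)² + 469 = 347*9² + 469 = 347*81 + 469 = 28107 + 469 = 28576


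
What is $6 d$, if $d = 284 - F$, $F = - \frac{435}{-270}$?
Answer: $\frac{5083}{3} \approx 1694.3$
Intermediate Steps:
$F = \frac{29}{18}$ ($F = \left(-435\right) \left(- \frac{1}{270}\right) = \frac{29}{18} \approx 1.6111$)
$d = \frac{5083}{18}$ ($d = 284 - \frac{29}{18} = \frac{5083}{18} \approx 282.39$)
$6 d = 6 \cdot \frac{5083}{18} = \frac{5083}{3}$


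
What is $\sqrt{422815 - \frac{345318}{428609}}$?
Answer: $\frac{\sqrt{77673366918407353}}{428609} \approx 650.24$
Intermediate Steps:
$\sqrt{422815 - \frac{345318}{428609}} = \sqrt{\frac{181221969017}{428609}} = \frac{\sqrt{77673366918407353}}{428609}$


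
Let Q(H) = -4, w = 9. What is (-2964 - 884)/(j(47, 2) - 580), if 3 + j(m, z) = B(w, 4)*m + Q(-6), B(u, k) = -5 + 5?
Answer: 3848/587 ≈ 6.5554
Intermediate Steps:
B(u, k) = 0
j(m, z) = -7 (j(m, z) = -3 + (0*m - 4) = -3 + (0 - 4) = -3 - 4 = -7)
(-2964 - 884)/(j(47, 2) - 580) = (-2964 - 884)/(-7 - 580) = -3848/(-587) = -3848*(-1/587) = 3848/587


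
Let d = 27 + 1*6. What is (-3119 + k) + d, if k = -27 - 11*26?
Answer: -3399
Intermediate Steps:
k = -313 (k = -27 - 286 = -313)
d = 33 (d = 27 + 6 = 33)
(-3119 + k) + d = (-3119 - 313) + 33 = -3432 + 33 = -3399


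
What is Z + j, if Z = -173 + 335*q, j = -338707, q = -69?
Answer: -361995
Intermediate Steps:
Z = -23288 (Z = -173 + 335*(-69) = -173 - 23115 = -23288)
Z + j = -23288 - 338707 = -361995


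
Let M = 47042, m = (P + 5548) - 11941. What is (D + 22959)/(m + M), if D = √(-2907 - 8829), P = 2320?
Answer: 7653/14323 + 2*I*√326/14323 ≈ 0.53432 + 0.0025212*I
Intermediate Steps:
m = -4073 (m = (2320 + 5548) - 11941 = 7868 - 11941 = -4073)
D = 6*I*√326 (D = √(-11736) = 6*I*√326 ≈ 108.33*I)
(D + 22959)/(m + M) = (6*I*√326 + 22959)/(-4073 + 47042) = (22959 + 6*I*√326)/42969 = (22959 + 6*I*√326)*(1/42969) = 7653/14323 + 2*I*√326/14323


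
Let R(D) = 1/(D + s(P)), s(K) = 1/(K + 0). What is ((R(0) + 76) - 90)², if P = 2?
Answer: 144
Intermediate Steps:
s(K) = 1/K
R(D) = 1/(½ + D) (R(D) = 1/(D + 1/2) = 1/(D + ½) = 1/(½ + D))
((R(0) + 76) - 90)² = ((2/(1 + 2*0) + 76) - 90)² = ((2/(1 + 0) + 76) - 90)² = ((2/1 + 76) - 90)² = ((2*1 + 76) - 90)² = ((2 + 76) - 90)² = (78 - 90)² = (-12)² = 144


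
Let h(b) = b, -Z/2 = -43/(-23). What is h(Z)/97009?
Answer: -86/2231207 ≈ -3.8544e-5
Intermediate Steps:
Z = -86/23 (Z = -(-86)/(-23) = -(-86)*(-1)/23 = -2*43/23 = -86/23 ≈ -3.7391)
h(Z)/97009 = -86/23/97009 = -86/23*1/97009 = -86/2231207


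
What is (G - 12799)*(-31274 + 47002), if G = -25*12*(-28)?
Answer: -69187472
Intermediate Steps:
G = 8400 (G = -300*(-28) = 8400)
(G - 12799)*(-31274 + 47002) = (8400 - 12799)*(-31274 + 47002) = -4399*15728 = -69187472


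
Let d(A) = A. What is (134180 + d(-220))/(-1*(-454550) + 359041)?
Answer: 133960/813591 ≈ 0.16465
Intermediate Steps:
(134180 + d(-220))/(-1*(-454550) + 359041) = (134180 - 220)/(-1*(-454550) + 359041) = 133960/(454550 + 359041) = 133960/813591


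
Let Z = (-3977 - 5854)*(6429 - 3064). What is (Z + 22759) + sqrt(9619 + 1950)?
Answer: -33058556 + sqrt(11569) ≈ -3.3058e+7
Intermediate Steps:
Z = -33081315 (Z = -9831*3365 = -33081315)
(Z + 22759) + sqrt(9619 + 1950) = (-33081315 + 22759) + sqrt(9619 + 1950) = -33058556 + sqrt(11569)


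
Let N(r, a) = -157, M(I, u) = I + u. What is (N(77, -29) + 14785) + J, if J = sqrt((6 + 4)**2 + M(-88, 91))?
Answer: 14628 + sqrt(103) ≈ 14638.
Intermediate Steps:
J = sqrt(103) (J = sqrt((6 + 4)**2 + (-88 + 91)) = sqrt(10**2 + 3) = sqrt(100 + 3) = sqrt(103) ≈ 10.149)
(N(77, -29) + 14785) + J = (-157 + 14785) + sqrt(103) = 14628 + sqrt(103)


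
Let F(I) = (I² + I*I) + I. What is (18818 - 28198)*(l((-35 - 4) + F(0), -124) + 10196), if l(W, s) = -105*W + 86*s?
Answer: -34021260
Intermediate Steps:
F(I) = I + 2*I² (F(I) = (I² + I²) + I = 2*I² + I = I + 2*I²)
(18818 - 28198)*(l((-35 - 4) + F(0), -124) + 10196) = (18818 - 28198)*((-105*((-35 - 4) + 0*(1 + 2*0)) + 86*(-124)) + 10196) = -9380*((-105*(-39 + 0*(1 + 0)) - 10664) + 10196) = -9380*((-105*(-39 + 0*1) - 10664) + 10196) = -9380*((-105*(-39 + 0) - 10664) + 10196) = -9380*((-105*(-39) - 10664) + 10196) = -9380*((4095 - 10664) + 10196) = -9380*(-6569 + 10196) = -9380*3627 = -34021260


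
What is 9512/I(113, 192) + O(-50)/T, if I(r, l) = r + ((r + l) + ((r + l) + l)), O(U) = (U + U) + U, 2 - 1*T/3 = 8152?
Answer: 1551371/149145 ≈ 10.402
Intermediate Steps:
T = -24450 (T = 6 - 3*8152 = 6 - 24456 = -24450)
O(U) = 3*U (O(U) = 2*U + U = 3*U)
I(r, l) = 3*l + 3*r (I(r, l) = r + ((l + r) + ((l + r) + l)) = r + ((l + r) + (r + 2*l)) = r + (2*r + 3*l) = 3*l + 3*r)
9512/I(113, 192) + O(-50)/T = 9512/(3*192 + 3*113) + (3*(-50))/(-24450) = 9512/(576 + 339) - 150*(-1/24450) = 9512/915 + 1/163 = 1551371/149145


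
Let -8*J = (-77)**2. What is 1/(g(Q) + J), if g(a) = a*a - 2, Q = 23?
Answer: -8/1713 ≈ -0.0046702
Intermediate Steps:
g(a) = -2 + a**2 (g(a) = a**2 - 2 = -2 + a**2)
J = -5929/8 (J = -1/8*(-77)**2 = -1/8*5929 = -5929/8 ≈ -741.13)
1/(g(Q) + J) = 1/((-2 + 23**2) - 5929/8) = 1/((-2 + 529) - 5929/8) = 1/(527 - 5929/8) = 1/(-1713/8) = -8/1713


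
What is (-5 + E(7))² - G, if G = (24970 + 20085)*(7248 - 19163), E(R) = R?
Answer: 536830329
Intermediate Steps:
G = -536830325 (G = 45055*(-11915) = -536830325)
(-5 + E(7))² - G = (-5 + 7)² - 1*(-536830325) = 2² + 536830325 = 4 + 536830325 = 536830329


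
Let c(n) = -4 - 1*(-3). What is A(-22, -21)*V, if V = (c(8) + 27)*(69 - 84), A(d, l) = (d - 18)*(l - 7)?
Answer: -436800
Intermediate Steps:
c(n) = -1 (c(n) = -4 + 3 = -1)
A(d, l) = (-18 + d)*(-7 + l)
V = -390 (V = (-1 + 27)*(69 - 84) = 26*(-15) = -390)
A(-22, -21)*V = (126 - 18*(-21) - 7*(-22) - 22*(-21))*(-390) = (126 + 378 + 154 + 462)*(-390) = 1120*(-390) = -436800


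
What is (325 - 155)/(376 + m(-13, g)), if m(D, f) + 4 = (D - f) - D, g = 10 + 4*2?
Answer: 85/177 ≈ 0.48023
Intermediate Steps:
g = 18 (g = 10 + 8 = 18)
m(D, f) = -4 - f (m(D, f) = -4 + ((D - f) - D) = -4 - f)
(325 - 155)/(376 + m(-13, g)) = (325 - 155)/(376 + (-4 - 1*18)) = 170/(376 + (-4 - 18)) = 170/(376 - 22) = 170/354 = 170*(1/354) = 85/177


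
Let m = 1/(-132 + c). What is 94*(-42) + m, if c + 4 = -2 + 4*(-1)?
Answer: -560617/142 ≈ -3948.0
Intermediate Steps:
c = -10 (c = -4 + (-2 + 4*(-1)) = -4 + (-2 - 4) = -4 - 6 = -10)
m = -1/142 (m = 1/(-132 - 10) = 1/(-142) = -1/142 ≈ -0.0070423)
94*(-42) + m = 94*(-42) - 1/142 = -3948 - 1/142 = -560617/142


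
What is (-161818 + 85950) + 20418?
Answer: -55450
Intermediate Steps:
(-161818 + 85950) + 20418 = -75868 + 20418 = -55450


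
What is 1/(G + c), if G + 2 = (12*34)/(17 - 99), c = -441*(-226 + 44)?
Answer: 41/3290456 ≈ 1.2460e-5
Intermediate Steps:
c = 80262 (c = -441*(-182) = 80262)
G = -286/41 (G = -2 + (12*34)/(17 - 99) = -2 + 408/(-82) = -2 + 408*(-1/82) = -2 - 204/41 = -286/41 ≈ -6.9756)
1/(G + c) = 1/(-286/41 + 80262) = 1/(3290456/41) = 41/3290456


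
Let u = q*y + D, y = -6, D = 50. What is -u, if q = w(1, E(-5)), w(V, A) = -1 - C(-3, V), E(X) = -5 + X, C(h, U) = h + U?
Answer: -44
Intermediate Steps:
C(h, U) = U + h
w(V, A) = 2 - V (w(V, A) = -1 - (V - 3) = -1 - (-3 + V) = -1 + (3 - V) = 2 - V)
q = 1 (q = 2 - 1*1 = 2 - 1 = 1)
u = 44 (u = 1*(-6) + 50 = -6 + 50 = 44)
-u = -1*44 = -44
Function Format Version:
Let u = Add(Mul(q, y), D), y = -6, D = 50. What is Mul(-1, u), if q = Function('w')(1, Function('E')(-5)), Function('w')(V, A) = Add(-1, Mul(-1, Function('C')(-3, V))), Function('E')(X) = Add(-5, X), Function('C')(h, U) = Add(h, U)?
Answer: -44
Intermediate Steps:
Function('C')(h, U) = Add(U, h)
Function('w')(V, A) = Add(2, Mul(-1, V)) (Function('w')(V, A) = Add(-1, Mul(-1, Add(V, -3))) = Add(-1, Mul(-1, Add(-3, V))) = Add(-1, Add(3, Mul(-1, V))) = Add(2, Mul(-1, V)))
q = 1 (q = Add(2, Mul(-1, 1)) = Add(2, -1) = 1)
u = 44 (u = Add(Mul(1, -6), 50) = Add(-6, 50) = 44)
Mul(-1, u) = Mul(-1, 44) = -44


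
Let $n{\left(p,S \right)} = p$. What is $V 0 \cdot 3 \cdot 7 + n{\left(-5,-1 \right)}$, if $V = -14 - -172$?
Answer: $-5$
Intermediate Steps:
$V = 158$ ($V = -14 + 172 = 158$)
$V 0 \cdot 3 \cdot 7 + n{\left(-5,-1 \right)} = 158 \cdot 0 \cdot 3 \cdot 7 - 5 = 158 \cdot 0 \cdot 7 - 5 = 158 \cdot 0 - 5 = 0 - 5 = -5$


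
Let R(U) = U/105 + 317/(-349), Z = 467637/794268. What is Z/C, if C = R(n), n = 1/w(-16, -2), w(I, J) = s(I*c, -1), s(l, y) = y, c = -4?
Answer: -1904061985/2968267768 ≈ -0.64147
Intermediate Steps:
w(I, J) = -1
n = -1 (n = 1/(-1) = -1)
Z = 155879/264756 (Z = 467637*(1/794268) = 155879/264756 ≈ 0.58877)
R(U) = -317/349 + U/105 (R(U) = U*(1/105) + 317*(-1/349) = U/105 - 317/349 = -317/349 + U/105)
C = -33634/36645 (C = -317/349 + (1/105)*(-1) = -317/349 - 1/105 = -33634/36645 ≈ -0.91783)
Z/C = 155879/(264756*(-33634/36645)) = (155879/264756)*(-36645/33634) = -1904061985/2968267768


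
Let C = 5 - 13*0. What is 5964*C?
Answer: 29820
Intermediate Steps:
C = 5 (C = 5 + 0 = 5)
5964*C = 5964*5 = 29820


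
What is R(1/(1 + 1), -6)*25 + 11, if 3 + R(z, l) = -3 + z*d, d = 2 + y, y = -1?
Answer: -253/2 ≈ -126.50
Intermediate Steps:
d = 1 (d = 2 - 1 = 1)
R(z, l) = -6 + z (R(z, l) = -3 + (-3 + z*1) = -3 + (-3 + z) = -6 + z)
R(1/(1 + 1), -6)*25 + 11 = (-6 + 1/(1 + 1))*25 + 11 = (-6 + 1/2)*25 + 11 = (-6 + ½)*25 + 11 = -11/2*25 + 11 = -275/2 + 11 = -253/2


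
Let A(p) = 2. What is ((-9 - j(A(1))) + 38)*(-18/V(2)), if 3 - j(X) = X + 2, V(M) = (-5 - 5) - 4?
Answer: 270/7 ≈ 38.571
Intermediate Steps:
V(M) = -14 (V(M) = -10 - 4 = -14)
j(X) = 1 - X (j(X) = 3 - (X + 2) = 3 - (2 + X) = 3 + (-2 - X) = 1 - X)
((-9 - j(A(1))) + 38)*(-18/V(2)) = ((-9 - (1 - 1*2)) + 38)*(-18/(-14)) = ((-9 - (1 - 2)) + 38)*(-18*(-1/14)) = ((-9 - 1*(-1)) + 38)*(9/7) = ((-9 + 1) + 38)*(9/7) = (-8 + 38)*(9/7) = 30*(9/7) = 270/7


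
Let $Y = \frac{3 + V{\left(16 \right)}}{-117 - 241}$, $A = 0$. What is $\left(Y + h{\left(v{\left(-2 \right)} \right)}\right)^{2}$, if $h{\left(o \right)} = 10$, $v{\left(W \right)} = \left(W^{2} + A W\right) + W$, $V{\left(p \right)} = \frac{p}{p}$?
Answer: $\frac{3196944}{32041} \approx 99.777$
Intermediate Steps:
$V{\left(p \right)} = 1$
$v{\left(W \right)} = W + W^{2}$ ($v{\left(W \right)} = \left(W^{2} + 0 W\right) + W = \left(W^{2} + 0\right) + W = W^{2} + W = W + W^{2}$)
$Y = - \frac{2}{179}$ ($Y = \frac{3 + 1}{-117 - 241} = \frac{4}{-358} = 4 \left(- \frac{1}{358}\right) = - \frac{2}{179} \approx -0.011173$)
$\left(Y + h{\left(v{\left(-2 \right)} \right)}\right)^{2} = \left(- \frac{2}{179} + 10\right)^{2} = \left(\frac{1788}{179}\right)^{2} = \frac{3196944}{32041}$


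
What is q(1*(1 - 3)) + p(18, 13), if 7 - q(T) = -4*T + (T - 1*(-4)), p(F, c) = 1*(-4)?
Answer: -7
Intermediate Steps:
p(F, c) = -4
q(T) = 3 + 3*T (q(T) = 7 - (-4*T + (T - 1*(-4))) = 7 - (-4*T + (T + 4)) = 7 - (-4*T + (4 + T)) = 7 - (4 - 3*T) = 7 + (-4 + 3*T) = 3 + 3*T)
q(1*(1 - 3)) + p(18, 13) = (3 + 3*(1*(1 - 3))) - 4 = (3 + 3*(1*(-2))) - 4 = (3 + 3*(-2)) - 4 = (3 - 6) - 4 = -3 - 4 = -7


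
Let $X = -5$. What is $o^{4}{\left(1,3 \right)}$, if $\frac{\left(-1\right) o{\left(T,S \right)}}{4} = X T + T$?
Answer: $65536$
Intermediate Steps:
$o{\left(T,S \right)} = 16 T$ ($o{\left(T,S \right)} = - 4 \left(- 5 T + T\right) = - 4 \left(- 4 T\right) = 16 T$)
$o^{4}{\left(1,3 \right)} = \left(16 \cdot 1\right)^{4} = 16^{4} = 65536$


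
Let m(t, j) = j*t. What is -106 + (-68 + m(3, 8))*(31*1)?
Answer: -1470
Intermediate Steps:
-106 + (-68 + m(3, 8))*(31*1) = -106 + (-68 + 8*3)*(31*1) = -106 + (-68 + 24)*31 = -106 - 44*31 = -106 - 1364 = -1470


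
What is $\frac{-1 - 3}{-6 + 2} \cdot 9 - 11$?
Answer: $-2$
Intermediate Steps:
$\frac{-1 - 3}{-6 + 2} \cdot 9 - 11 = - \frac{4}{-4} \cdot 9 - 11 = \left(-4\right) \left(- \frac{1}{4}\right) 9 - 11 = 1 \cdot 9 - 11 = 9 - 11 = -2$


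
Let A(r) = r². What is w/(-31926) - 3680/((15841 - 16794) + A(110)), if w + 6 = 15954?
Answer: -49210006/59313187 ≈ -0.82966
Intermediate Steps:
w = 15948 (w = -6 + 15954 = 15948)
w/(-31926) - 3680/((15841 - 16794) + A(110)) = 15948/(-31926) - 3680/((15841 - 16794) + 110²) = 15948*(-1/31926) - 3680/(-953 + 12100) = -2658/5321 - 3680/11147 = -49210006/59313187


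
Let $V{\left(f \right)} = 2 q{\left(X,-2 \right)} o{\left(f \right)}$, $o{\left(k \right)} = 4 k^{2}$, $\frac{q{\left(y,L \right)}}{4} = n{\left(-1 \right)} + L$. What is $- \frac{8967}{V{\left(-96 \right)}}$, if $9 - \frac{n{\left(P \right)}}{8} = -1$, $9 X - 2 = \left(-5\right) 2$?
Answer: $- \frac{2989}{7667712} \approx -0.00038982$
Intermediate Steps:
$X = - \frac{8}{9}$ ($X = \frac{2}{9} + \frac{\left(-5\right) 2}{9} = \frac{2}{9} + \frac{1}{9} \left(-10\right) = \frac{2}{9} - \frac{10}{9} = - \frac{8}{9} \approx -0.88889$)
$n{\left(P \right)} = 80$ ($n{\left(P \right)} = 72 - -8 = 72 + 8 = 80$)
$q{\left(y,L \right)} = 320 + 4 L$ ($q{\left(y,L \right)} = 4 \left(80 + L\right) = 320 + 4 L$)
$V{\left(f \right)} = 2496 f^{2}$ ($V{\left(f \right)} = 2 \left(320 + 4 \left(-2\right)\right) 4 f^{2} = 2 \left(320 - 8\right) 4 f^{2} = 2 \cdot 312 \cdot 4 f^{2} = 624 \cdot 4 f^{2} = 2496 f^{2}$)
$- \frac{8967}{V{\left(-96 \right)}} = - \frac{8967}{2496 \left(-96\right)^{2}} = - \frac{8967}{2496 \cdot 9216} = - \frac{8967}{23003136} = \left(-8967\right) \frac{1}{23003136} = - \frac{2989}{7667712}$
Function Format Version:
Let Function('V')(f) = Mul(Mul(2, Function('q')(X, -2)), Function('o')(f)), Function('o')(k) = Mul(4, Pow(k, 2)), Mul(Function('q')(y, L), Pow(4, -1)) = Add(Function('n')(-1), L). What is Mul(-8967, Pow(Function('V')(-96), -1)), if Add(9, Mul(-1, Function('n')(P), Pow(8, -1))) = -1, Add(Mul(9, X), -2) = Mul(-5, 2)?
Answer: Rational(-2989, 7667712) ≈ -0.00038982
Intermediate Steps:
X = Rational(-8, 9) (X = Add(Rational(2, 9), Mul(Rational(1, 9), Mul(-5, 2))) = Add(Rational(2, 9), Mul(Rational(1, 9), -10)) = Add(Rational(2, 9), Rational(-10, 9)) = Rational(-8, 9) ≈ -0.88889)
Function('n')(P) = 80 (Function('n')(P) = Add(72, Mul(-8, -1)) = Add(72, 8) = 80)
Function('q')(y, L) = Add(320, Mul(4, L)) (Function('q')(y, L) = Mul(4, Add(80, L)) = Add(320, Mul(4, L)))
Function('V')(f) = Mul(2496, Pow(f, 2)) (Function('V')(f) = Mul(Mul(2, Add(320, Mul(4, -2))), Mul(4, Pow(f, 2))) = Mul(Mul(2, Add(320, -8)), Mul(4, Pow(f, 2))) = Mul(Mul(2, 312), Mul(4, Pow(f, 2))) = Mul(624, Mul(4, Pow(f, 2))) = Mul(2496, Pow(f, 2)))
Mul(-8967, Pow(Function('V')(-96), -1)) = Mul(-8967, Pow(Mul(2496, Pow(-96, 2)), -1)) = Mul(-8967, Pow(Mul(2496, 9216), -1)) = Mul(-8967, Pow(23003136, -1)) = Mul(-8967, Rational(1, 23003136)) = Rational(-2989, 7667712)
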